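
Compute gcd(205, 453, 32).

gcd(453, 205) = 1.
gcd(1, 32) = 1.

1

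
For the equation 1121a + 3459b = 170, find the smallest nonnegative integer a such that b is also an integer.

355

gcd(3459, 1121) = 1.
1 divides 170, so solutions exist.
By Bézout, 1121*(-1117) + 3459*(362) = 1.
Scale by 170/1 = 170: (a₀, b₀) = (-189890, 61540).
General solution: a = -189890 + 3459t, b = 61540 - 1121t for integer t.
a ≥ 0: smallest is -189890 mod 3459 = 355 (at t = 55), with b = -115.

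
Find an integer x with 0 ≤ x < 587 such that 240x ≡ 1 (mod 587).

384

gcd(587, 240):
  587 = 2·240 + 107
  240 = 2·107 + 26
  107 = 4·26 + 3
  26 = 8·3 + 2
  3 = 1·2 + 1
  2 = 2·1
so gcd(587, 240) = 1.
Back-substitute for Bézout coefficients:
  1 = 3 - 1·2
  ... = 240·(-203) + 587·(83)
So 240·-203 ≡ 1 (mod 587), and -203 mod 587 = 384.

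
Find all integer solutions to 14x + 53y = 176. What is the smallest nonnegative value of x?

gcd(53, 14) = 1  (53 = 3·14 + 11, 14 = 1·11 + 3, 11 = 3·3 + 2, 3 = 1·2 + 1, 2 = 2·1).
1 divides 176, so solutions exist.
Back-substituting, 14·(19) + 53·(-5) = 1.
Scale by 176/1 = 176: (x₀, y₀) = (3344, -880).
General solution: x = 3344 + 53t, y = -880 - 14t for integer t.
x ≥ 0: smallest is 3344 mod 53 = 5 (at t = -63), with y = 2.

5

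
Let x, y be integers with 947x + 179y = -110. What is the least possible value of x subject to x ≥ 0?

gcd(947, 179) = 1  (947 = 5·179 + 52, 179 = 3·52 + 23, 52 = 2·23 + 6, 23 = 3·6 + 5, 6 = 1·5 + 1, 5 = 5·1).
1 divides -110, so solutions exist.
Back-substituting, 947·(31) + 179·(-164) = 1.
Scale by -110/1 = -110: (x₀, y₀) = (-3410, 18040).
General solution: x = -3410 + 179t, y = 18040 - 947t for integer t.
x ≥ 0: smallest is -3410 mod 179 = 170 (at t = 20), with y = -900.

170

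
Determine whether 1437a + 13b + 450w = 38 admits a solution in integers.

yes

gcd(1437, 13) = 1  (1437 = 110*13 + 7, 13 = 1*7 + 6, 7 = 1*6 + 1, 6 = 6*1).
gcd(1, 450) = 1.
1 divides 38, so integer solutions exist.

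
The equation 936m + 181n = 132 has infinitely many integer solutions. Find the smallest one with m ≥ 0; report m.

86

gcd(936, 181) = 1.
1 divides 132, so solutions exist.
By Bézout, 936×(-35) + 181×(181) = 1.
Scale by 132/1 = 132: (m₀, n₀) = (-4620, 23892).
General solution: m = -4620 + 181t, n = 23892 - 936t for integer t.
m ≥ 0: smallest is -4620 mod 181 = 86 (at t = 26), with n = -444.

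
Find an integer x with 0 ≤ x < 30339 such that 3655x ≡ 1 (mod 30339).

gcd(30339, 3655) = 1.
By Bézout, 3655·(-3644) + 30339·(439) = 1.
So 3655·-3644 ≡ 1 (mod 30339), and -3644 mod 30339 = 26695.

26695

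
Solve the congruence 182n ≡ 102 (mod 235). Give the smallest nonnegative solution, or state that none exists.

gcd(235, 182) = 1.
1 divides 102, so solutions exist.
By Bézout, 182·(-102) + 235·(79) = 1.
So 182·(-102) ≡ 1 (mod 235); multiply by 102: n ≡ -10404 (mod 235).
Smallest nonnegative: n = -10404 mod 235 = 171.

171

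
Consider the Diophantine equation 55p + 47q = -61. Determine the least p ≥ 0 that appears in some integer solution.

gcd(55, 47) = 1  (55 = 1*47 + 8, 47 = 5*8 + 7, 8 = 1*7 + 1, 7 = 7*1).
1 divides -61, so solutions exist.
Back-substituting, 55*(6) + 47*(-7) = 1.
Scale by -61/1 = -61: (p₀, q₀) = (-366, 427).
General solution: p = -366 + 47t, q = 427 - 55t for integer t.
p ≥ 0: smallest is -366 mod 47 = 10 (at t = 8), with q = -13.

10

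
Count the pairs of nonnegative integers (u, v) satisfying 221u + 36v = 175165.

gcd(221, 36) = 1  (221 = 6×36 + 5, 36 = 7×5 + 1, 5 = 5×1).
Back-substituting, 221×(-7) + 36×(43) = 1.
Scale by 175165: one solution is (-1226155, 7532095). Reduce u mod 36: (5, 4835).
General: u = 5 + 36t, v = 4835 - 221t.
u ≥ 0 ⇒ t ≥ 0; v ≥ 0 ⇒ t ≤ 21. So t ∈ [0, 21]: 22 solutions.

22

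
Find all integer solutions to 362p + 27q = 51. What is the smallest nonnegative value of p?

12

gcd(362, 27) = 1  (362 = 13×27 + 11, 27 = 2×11 + 5, 11 = 2×5 + 1, 5 = 5×1).
1 divides 51, so solutions exist.
Back-substituting, 362×(5) + 27×(-67) = 1.
Scale by 51/1 = 51: (p₀, q₀) = (255, -3417).
General solution: p = 255 + 27t, q = -3417 - 362t for integer t.
p ≥ 0: smallest is 255 mod 27 = 12 (at t = -9), with q = -159.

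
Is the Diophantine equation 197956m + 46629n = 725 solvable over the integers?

gcd(197956, 46629):
  197956 = 4*46629 + 11440
  46629 = 4*11440 + 869
  11440 = 13*869 + 143
  869 = 6*143 + 11
  143 = 13*11
so gcd(197956, 46629) = 11.
11 does not divide 725 (remainder 10), so no integer solutions.

no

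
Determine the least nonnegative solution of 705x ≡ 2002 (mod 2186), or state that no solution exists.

gcd(2186, 705) = 1  (2186 = 3*705 + 71, 705 = 9*71 + 66, 71 = 1*66 + 5, 66 = 13*5 + 1, 5 = 5*1).
1 divides 2002, so solutions exist.
Back-substituting, 705*(431) + 2186*(-139) = 1.
So 705*(431) ≡ 1 (mod 2186); multiply by 2002: x ≡ 862862 (mod 2186).
Smallest nonnegative: x = 862862 mod 2186 = 1578.

1578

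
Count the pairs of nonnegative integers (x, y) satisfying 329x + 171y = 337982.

gcd(329, 171) = 1.
By Bézout, 329×(-79) + 171×(152) = 1.
One solution: (46, 1888).
General: x = 46 + 171t, y = 1888 - 329t.
x ≥ 0 ⇒ t ≥ 0; y ≥ 0 ⇒ t ≤ 5. So t ∈ [0, 5]: 6 solutions.

6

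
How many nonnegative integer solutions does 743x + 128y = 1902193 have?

gcd(743, 128):
  743 = 5*128 + 103
  128 = 1*103 + 25
  103 = 4*25 + 3
  25 = 8*3 + 1
  3 = 3*1
so gcd(743, 128) = 1.
Back-substitute for Bézout coefficients:
  1 = 25 - 8*3
  ... = 743*(-41) + 128*(238)
Scale by 1902193: one solution is (-77989913, 452721934). Reduce x mod 128: (103, 14263).
General: x = 103 + 128t, y = 14263 - 743t.
x ≥ 0 ⇒ t ≥ 0; y ≥ 0 ⇒ t ≤ 19. So t ∈ [0, 19]: 20 solutions.

20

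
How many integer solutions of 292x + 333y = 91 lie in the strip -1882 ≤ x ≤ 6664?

gcd(333, 292) = 1.
By Bézout, 292*(-65) + 333*(57) = 1.
Particular solution: (79, -69).
General solution: x = 79 + 333t, y = -69 - 292t for integer t.
-1882 ≤ 79 + 333t ≤ 6664 gives t ∈ [-5, 19], which is 25 values.

25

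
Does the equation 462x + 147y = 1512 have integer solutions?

gcd(462, 147) = 21  (462 = 3*147 + 21, 147 = 7*21).
21 divides 1512, so integer solutions exist.

yes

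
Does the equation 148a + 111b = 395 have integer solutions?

no

gcd(148, 111) = 37  (148 = 1*111 + 37, 111 = 3*37).
37 does not divide 395 (remainder 25), so no integer solutions.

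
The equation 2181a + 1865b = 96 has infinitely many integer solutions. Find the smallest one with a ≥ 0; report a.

921

gcd(2181, 1865) = 1  (2181 = 1×1865 + 316, 1865 = 5×316 + 285, 316 = 1×285 + 31, 285 = 9×31 + 6, 31 = 5×6 + 1, 6 = 6×1).
1 divides 96, so solutions exist.
Back-substituting, 2181×(301) + 1865×(-352) = 1.
Scale by 96/1 = 96: (a₀, b₀) = (28896, -33792).
General solution: a = 28896 + 1865t, b = -33792 - 2181t for integer t.
a ≥ 0: smallest is 28896 mod 1865 = 921 (at t = -15), with b = -1077.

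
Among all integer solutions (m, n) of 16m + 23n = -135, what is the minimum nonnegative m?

gcd(23, 16):
  23 = 1*16 + 7
  16 = 2*7 + 2
  7 = 3*2 + 1
  2 = 2*1
so gcd(23, 16) = 1.
1 divides -135, so solutions exist.
Back-substitute for Bézout coefficients:
  1 = 7 - 3*2
  ... = 16*(-10) + 23*(7)
Scale by -135/1 = -135: (m₀, n₀) = (1350, -945).
General solution: m = 1350 + 23t, n = -945 - 16t for integer t.
m ≥ 0: smallest is 1350 mod 23 = 16 (at t = -58), with n = -17.

16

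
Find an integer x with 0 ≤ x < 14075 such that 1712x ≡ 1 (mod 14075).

gcd(14075, 1712) = 1.
By Bézout, 1712*(-1077) + 14075*(131) = 1.
So 1712*-1077 ≡ 1 (mod 14075), and -1077 mod 14075 = 12998.

12998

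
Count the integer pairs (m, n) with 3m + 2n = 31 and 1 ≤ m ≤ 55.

gcd(3, 2) = 1.
By Bézout, 3×(1) + 2×(-1) = 1.
Particular solution: (1, 14).
General solution: m = 1 + 2t, n = 14 - 3t for integer t.
1 ≤ 1 + 2t ≤ 55 gives t ∈ [0, 27], which is 28 values.

28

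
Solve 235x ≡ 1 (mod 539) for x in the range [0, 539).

gcd(539, 235):
  539 = 2·235 + 69
  235 = 3·69 + 28
  69 = 2·28 + 13
  28 = 2·13 + 2
  13 = 6·2 + 1
  2 = 2·1
so gcd(539, 235) = 1.
Back-substitute for Bézout coefficients:
  1 = 13 - 6·2
  ... = 235·(-250) + 539·(109)
So 235·-250 ≡ 1 (mod 539), and -250 mod 539 = 289.

289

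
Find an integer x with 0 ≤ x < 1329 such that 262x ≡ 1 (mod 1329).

979

gcd(1329, 262) = 1.
By Bézout, 262*(-350) + 1329*(69) = 1.
So 262*-350 ≡ 1 (mod 1329), and -350 mod 1329 = 979.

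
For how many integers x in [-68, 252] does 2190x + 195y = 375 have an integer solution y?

25

gcd(2190, 195) = 15  (2190 = 11*195 + 45, 195 = 4*45 + 15, 45 = 3*15).
Back-substituting, 2190*(-4) + 195*(45) = 15.
Scale by 25: particular solution (-100, 1125); reduce x mod 13: (4, -43).
General solution: x = 4 + 13t, y = -43 - 146t for integer t.
-68 ≤ 4 + 13t ≤ 252 gives t ∈ [-5, 19], which is 25 values.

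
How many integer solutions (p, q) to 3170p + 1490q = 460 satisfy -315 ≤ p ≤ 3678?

gcd(3170, 1490):
  3170 = 2×1490 + 190
  1490 = 7×190 + 160
  190 = 1×160 + 30
  160 = 5×30 + 10
  30 = 3×10
so gcd(3170, 1490) = 10.
Back-substitute for Bézout coefficients:
  10 = 160 - 5×30
  ... = 3170×(-47) + 1490×(100)
Scale by 46: particular solution (-2162, 4600); reduce p mod 149: (73, -155).
General solution: p = 73 + 149t, q = -155 - 317t for integer t.
-315 ≤ 73 + 149t ≤ 3678 gives t ∈ [-2, 24], which is 27 values.

27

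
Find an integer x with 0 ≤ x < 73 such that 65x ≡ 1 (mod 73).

gcd(73, 65) = 1  (73 = 1*65 + 8, 65 = 8*8 + 1, 8 = 8*1).
Back-substituting, 65*(9) + 73*(-8) = 1.
So 65*9 ≡ 1 (mod 73), and 9 mod 73 = 9.

9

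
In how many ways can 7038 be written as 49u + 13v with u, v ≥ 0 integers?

gcd(49, 13):
  49 = 3*13 + 10
  13 = 1*10 + 3
  10 = 3*3 + 1
  3 = 3*1
so gcd(49, 13) = 1.
Back-substitute for Bézout coefficients:
  1 = 10 - 3*3
  ... = 49*(4) + 13*(-15)
Scale by 7038: one solution is (28152, -105570). Reduce u mod 13: (7, 515).
General: u = 7 + 13t, v = 515 - 49t.
u ≥ 0 ⇒ t ≥ 0; v ≥ 0 ⇒ t ≤ 10. So t ∈ [0, 10]: 11 solutions.

11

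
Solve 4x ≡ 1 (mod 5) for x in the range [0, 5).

gcd(5, 4) = 1  (5 = 1*4 + 1, 4 = 4*1).
Back-substituting, 4*(-1) + 5*(1) = 1.
So 4*-1 ≡ 1 (mod 5), and -1 mod 5 = 4.

4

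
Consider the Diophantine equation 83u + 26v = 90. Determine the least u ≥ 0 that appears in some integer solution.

gcd(83, 26) = 1  (83 = 3·26 + 5, 26 = 5·5 + 1, 5 = 5·1).
1 divides 90, so solutions exist.
Back-substituting, 83·(-5) + 26·(16) = 1.
Scale by 90/1 = 90: (u₀, v₀) = (-450, 1440).
General solution: u = -450 + 26t, v = 1440 - 83t for integer t.
u ≥ 0: smallest is -450 mod 26 = 18 (at t = 18), with v = -54.

18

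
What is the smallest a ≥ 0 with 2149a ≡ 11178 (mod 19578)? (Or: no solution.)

15684

gcd(19578, 2149) = 1.
1 divides 11178, so solutions exist.
By Bézout, 2149·(-6113) + 19578·(671) = 1.
So 2149·(-6113) ≡ 1 (mod 19578); multiply by 11178: a ≡ -68331114 (mod 19578).
Smallest nonnegative: a = -68331114 mod 19578 = 15684.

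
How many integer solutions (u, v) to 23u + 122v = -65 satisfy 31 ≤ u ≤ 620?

gcd(122, 23) = 1  (122 = 5*23 + 7, 23 = 3*7 + 2, 7 = 3*2 + 1, 2 = 2*1).
Back-substituting, 23*(-53) + 122*(10) = 1.
Scale by -65: particular solution (3445, -650); reduce u mod 122: (29, -6).
General solution: u = 29 + 122t, v = -6 - 23t for integer t.
31 ≤ 29 + 122t ≤ 620 gives t ∈ [1, 4], which is 4 values.

4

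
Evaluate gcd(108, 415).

1

gcd(415, 108) = 1  (415 = 3*108 + 91, 108 = 1*91 + 17, 91 = 5*17 + 6, 17 = 2*6 + 5, 6 = 1*5 + 1, 5 = 5*1).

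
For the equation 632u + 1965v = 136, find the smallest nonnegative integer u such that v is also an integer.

gcd(1965, 632):
  1965 = 3·632 + 69
  632 = 9·69 + 11
  69 = 6·11 + 3
  11 = 3·3 + 2
  3 = 1·2 + 1
  2 = 2·1
so gcd(1965, 632) = 1.
1 divides 136, so solutions exist.
Back-substitute for Bézout coefficients:
  1 = 3 - 1·2
  ... = 632·(-712) + 1965·(229)
Scale by 136/1 = 136: (u₀, v₀) = (-96832, 31144).
General solution: u = -96832 + 1965t, v = 31144 - 632t for integer t.
u ≥ 0: smallest is -96832 mod 1965 = 1418 (at t = 50), with v = -456.

1418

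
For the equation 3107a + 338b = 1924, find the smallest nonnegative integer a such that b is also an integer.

14

gcd(3107, 338) = 13.
13 divides 1924, so solutions exist.
By Bézout, 3107·(-5) + 338·(46) = 13.
Scale by 1924/13 = 148: (a₀, b₀) = (-740, 6808).
General solution: a = -740 + 26t, b = 6808 - 239t for integer t.
a ≥ 0: smallest is -740 mod 26 = 14 (at t = 29), with b = -123.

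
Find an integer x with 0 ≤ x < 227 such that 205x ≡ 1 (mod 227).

gcd(227, 205) = 1.
By Bézout, 205*(-31) + 227*(28) = 1.
So 205*-31 ≡ 1 (mod 227), and -31 mod 227 = 196.

196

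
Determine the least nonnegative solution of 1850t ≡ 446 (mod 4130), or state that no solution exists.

no solution

gcd(4130, 1850) = 10  (4130 = 2·1850 + 430, 1850 = 4·430 + 130, 430 = 3·130 + 40, 130 = 3·40 + 10, 40 = 4·10).
10 does not divide 446, so the congruence has no solution.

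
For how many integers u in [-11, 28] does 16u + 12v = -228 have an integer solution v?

13

gcd(16, 12):
  16 = 1×12 + 4
  12 = 3×4
so gcd(16, 12) = 4.
Back-substitute for Bézout coefficients:
  4 = 16 - 1×12
  ... = 16×(1) + 12×(-1)
Scale by -57: particular solution (-57, 57); reduce u mod 3: (0, -19).
General solution: u = 0 + 3t, v = -19 - 4t for integer t.
-11 ≤ 0 + 3t ≤ 28 gives t ∈ [-3, 9], which is 13 values.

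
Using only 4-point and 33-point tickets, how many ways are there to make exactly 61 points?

1

Need nonnegative integers with 4j + 33k = 61.
gcd(4, 33) = 1, and 4·(-8) + 33·(1) = 1.
So (j₀, k₀) = (-488, 61); general j = -488 + 33t, k = 61 - 4t.
j ≥ 0 ⇒ t ≥ 15; k ≥ 0 ⇒ t ≤ 15. That's 1 value of t.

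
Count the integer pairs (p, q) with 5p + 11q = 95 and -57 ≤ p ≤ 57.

gcd(11, 5) = 1  (11 = 2*5 + 1, 5 = 5*1).
Back-substituting, 5*(-2) + 11*(1) = 1.
Scale by 95: particular solution (-190, 95); reduce p mod 11: (8, 5).
General solution: p = 8 + 11t, q = 5 - 5t for integer t.
-57 ≤ 8 + 11t ≤ 57 gives t ∈ [-5, 4], which is 10 values.

10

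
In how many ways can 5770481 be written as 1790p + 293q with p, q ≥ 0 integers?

11

gcd(1790, 293) = 1  (1790 = 6×293 + 32, 293 = 9×32 + 5, 32 = 6×5 + 2, 5 = 2×2 + 1, 2 = 2×1).
Back-substituting, 1790×(-119) + 293×(727) = 1.
Scale by 5770481: one solution is (-686687239, 4195139687). Reduce p mod 293: (160, 18717).
General: p = 160 + 293t, q = 18717 - 1790t.
p ≥ 0 ⇒ t ≥ 0; q ≥ 0 ⇒ t ≤ 10. So t ∈ [0, 10]: 11 solutions.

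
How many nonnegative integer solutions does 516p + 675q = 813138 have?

gcd(675, 516) = 3.
By Bézout, 516×(-17) + 675×(13) = 3.
One solution: (218, 1038).
General: p = 218 + 225t, q = 1038 - 172t.
p ≥ 0 ⇒ t ≥ 0; q ≥ 0 ⇒ t ≤ 6. So t ∈ [0, 6]: 7 solutions.

7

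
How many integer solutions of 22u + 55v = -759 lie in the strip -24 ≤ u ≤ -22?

1

gcd(55, 22) = 11  (55 = 2·22 + 11, 22 = 2·11).
Back-substituting, 22·(-2) + 55·(1) = 11.
Scale by -69: particular solution (138, -69); reduce u mod 5: (3, -15).
General solution: u = 3 + 5t, v = -15 - 2t for integer t.
-24 ≤ 3 + 5t ≤ -22 gives t ∈ [-5, -5], which is 1 value.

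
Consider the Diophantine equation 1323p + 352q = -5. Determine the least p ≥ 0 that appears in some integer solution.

145

gcd(1323, 352):
  1323 = 3*352 + 267
  352 = 1*267 + 85
  267 = 3*85 + 12
  85 = 7*12 + 1
  12 = 12*1
so gcd(1323, 352) = 1.
1 divides -5, so solutions exist.
Back-substitute for Bézout coefficients:
  1 = 85 - 7*12
  ... = 1323*(-29) + 352*(109)
Scale by -5/1 = -5: (p₀, q₀) = (145, -545).
General solution: p = 145 + 352t, q = -545 - 1323t for integer t.
p ≥ 0: smallest is 145 mod 352 = 145 (at t = 0), with q = -545.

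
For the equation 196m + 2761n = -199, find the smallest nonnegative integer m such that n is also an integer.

gcd(2761, 196) = 1  (2761 = 14*196 + 17, 196 = 11*17 + 9, 17 = 1*9 + 8, 9 = 1*8 + 1, 8 = 8*1).
1 divides -199, so solutions exist.
Back-substituting, 196*(324) + 2761*(-23) = 1.
Scale by -199/1 = -199: (m₀, n₀) = (-64476, 4577).
General solution: m = -64476 + 2761t, n = 4577 - 196t for integer t.
m ≥ 0: smallest is -64476 mod 2761 = 1788 (at t = 24), with n = -127.

1788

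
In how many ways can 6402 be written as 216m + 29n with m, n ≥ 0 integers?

gcd(216, 29) = 1.
By Bézout, 216*(9) + 29*(-67) = 1.
One solution: (24, 42).
General: m = 24 + 29t, n = 42 - 216t.
m ≥ 0 ⇒ t ≥ 0; n ≥ 0 ⇒ t ≤ 0. So t ∈ [0, 0]: 1 solution.

1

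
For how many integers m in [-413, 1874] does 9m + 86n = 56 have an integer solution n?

27

gcd(86, 9) = 1  (86 = 9×9 + 5, 9 = 1×5 + 4, 5 = 1×4 + 1, 4 = 4×1).
Back-substituting, 9×(-19) + 86×(2) = 1.
Scale by 56: particular solution (-1064, 112); reduce m mod 86: (54, -5).
General solution: m = 54 + 86t, n = -5 - 9t for integer t.
-413 ≤ 54 + 86t ≤ 1874 gives t ∈ [-5, 21], which is 27 values.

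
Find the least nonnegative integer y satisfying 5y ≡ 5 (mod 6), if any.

gcd(6, 5) = 1  (6 = 1×5 + 1, 5 = 5×1).
1 divides 5, so solutions exist.
Back-substituting, 5×(-1) + 6×(1) = 1.
So 5×(-1) ≡ 1 (mod 6); multiply by 5: y ≡ -5 (mod 6).
Smallest nonnegative: y = -5 mod 6 = 1.

1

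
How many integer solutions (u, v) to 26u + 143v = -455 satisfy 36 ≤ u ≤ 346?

gcd(143, 26):
  143 = 5×26 + 13
  26 = 2×13
so gcd(143, 26) = 13.
Back-substitute for Bézout coefficients:
  13 = 143 - 5×26
  ... = 26×(-5) + 143×(1)
Scale by -35: particular solution (175, -35); reduce u mod 11: (10, -5).
General solution: u = 10 + 11t, v = -5 - 2t for integer t.
36 ≤ 10 + 11t ≤ 346 gives t ∈ [3, 30], which is 28 values.

28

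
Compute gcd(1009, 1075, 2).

1

gcd(1075, 1009) = 1  (1075 = 1·1009 + 66, 1009 = 15·66 + 19, 66 = 3·19 + 9, 19 = 2·9 + 1, 9 = 9·1).
gcd(1, 2) = 1.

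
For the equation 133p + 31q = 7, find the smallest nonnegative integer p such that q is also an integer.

18

gcd(133, 31) = 1  (133 = 4×31 + 9, 31 = 3×9 + 4, 9 = 2×4 + 1, 4 = 4×1).
1 divides 7, so solutions exist.
Back-substituting, 133×(7) + 31×(-30) = 1.
Scale by 7/1 = 7: (p₀, q₀) = (49, -210).
General solution: p = 49 + 31t, q = -210 - 133t for integer t.
p ≥ 0: smallest is 49 mod 31 = 18 (at t = -1), with q = -77.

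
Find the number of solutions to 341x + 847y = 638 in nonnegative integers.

0

gcd(847, 341) = 11  (847 = 2*341 + 165, 341 = 2*165 + 11, 165 = 15*11).
Back-substituting, 341*(5) + 847*(-2) = 11.
Scale by 58: one solution is (290, -116). Reduce x mod 77: (59, -23).
General: x = 59 + 77t, y = -23 - 31t.
x ≥ 0 ⇒ t ≥ 0; y ≥ 0 ⇒ t ≤ -1. So t ∈ [0, -1]: 0 solutions.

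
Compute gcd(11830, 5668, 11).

1

gcd(11830, 5668) = 26  (11830 = 2*5668 + 494, 5668 = 11*494 + 234, 494 = 2*234 + 26, 234 = 9*26).
gcd(26, 11) = 1.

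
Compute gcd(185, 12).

1

gcd(185, 12):
  185 = 15·12 + 5
  12 = 2·5 + 2
  5 = 2·2 + 1
  2 = 2·1
so gcd(185, 12) = 1.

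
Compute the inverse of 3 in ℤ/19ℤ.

gcd(19, 3) = 1.
By Bézout, 3·(-6) + 19·(1) = 1.
So 3·-6 ≡ 1 (mod 19), and -6 mod 19 = 13.

13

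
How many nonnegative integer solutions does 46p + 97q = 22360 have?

5

gcd(97, 46) = 1.
By Bézout, 46×(19) + 97×(-9) = 1.
One solution: (77, 194).
General: p = 77 + 97t, q = 194 - 46t.
p ≥ 0 ⇒ t ≥ 0; q ≥ 0 ⇒ t ≤ 4. So t ∈ [0, 4]: 5 solutions.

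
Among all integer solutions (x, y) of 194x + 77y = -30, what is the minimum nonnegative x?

gcd(194, 77):
  194 = 2×77 + 40
  77 = 1×40 + 37
  40 = 1×37 + 3
  37 = 12×3 + 1
  3 = 3×1
so gcd(194, 77) = 1.
1 divides -30, so solutions exist.
Back-substitute for Bézout coefficients:
  1 = 37 - 12×3
  ... = 194×(-25) + 77×(63)
Scale by -30/1 = -30: (x₀, y₀) = (750, -1890).
General solution: x = 750 + 77t, y = -1890 - 194t for integer t.
x ≥ 0: smallest is 750 mod 77 = 57 (at t = -9), with y = -144.

57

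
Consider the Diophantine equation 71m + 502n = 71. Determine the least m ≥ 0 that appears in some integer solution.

1

gcd(502, 71) = 1.
1 divides 71, so solutions exist.
By Bézout, 71·(99) + 502·(-14) = 1.
Scale by 71/1 = 71: (m₀, n₀) = (7029, -994).
General solution: m = 7029 + 502t, n = -994 - 71t for integer t.
m ≥ 0: smallest is 7029 mod 502 = 1 (at t = -14), with n = 0.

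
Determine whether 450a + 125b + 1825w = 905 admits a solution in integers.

no

gcd(450, 125) = 25  (450 = 3·125 + 75, 125 = 1·75 + 50, 75 = 1·50 + 25, 50 = 2·25).
gcd(25, 1825) = 25.
25 does not divide 905 (remainder 5), so no integer solutions.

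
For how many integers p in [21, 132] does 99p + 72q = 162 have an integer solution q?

14

gcd(99, 72) = 9.
By Bézout, 99*(3) + 72*(-4) = 9.
Particular solution: (6, -6).
General solution: p = 6 + 8t, q = -6 - 11t for integer t.
21 ≤ 6 + 8t ≤ 132 gives t ∈ [2, 15], which is 14 values.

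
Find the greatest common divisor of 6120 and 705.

gcd(6120, 705):
  6120 = 8*705 + 480
  705 = 1*480 + 225
  480 = 2*225 + 30
  225 = 7*30 + 15
  30 = 2*15
so gcd(6120, 705) = 15.

15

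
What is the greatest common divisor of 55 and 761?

gcd(761, 55):
  761 = 13×55 + 46
  55 = 1×46 + 9
  46 = 5×9 + 1
  9 = 9×1
so gcd(761, 55) = 1.

1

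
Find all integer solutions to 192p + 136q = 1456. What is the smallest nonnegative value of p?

gcd(192, 136) = 8  (192 = 1×136 + 56, 136 = 2×56 + 24, 56 = 2×24 + 8, 24 = 3×8).
8 divides 1456, so solutions exist.
Back-substituting, 192×(5) + 136×(-7) = 8.
Scale by 1456/8 = 182: (p₀, q₀) = (910, -1274).
General solution: p = 910 + 17t, q = -1274 - 24t for integer t.
p ≥ 0: smallest is 910 mod 17 = 9 (at t = -53), with q = -2.

9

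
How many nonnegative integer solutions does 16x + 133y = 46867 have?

gcd(133, 16):
  133 = 8*16 + 5
  16 = 3*5 + 1
  5 = 5*1
so gcd(133, 16) = 1.
Back-substitute for Bézout coefficients:
  1 = 16 - 3*5
  ... = 16*(25) + 133*(-3)
Scale by 46867: one solution is (1171675, -140601). Reduce x mod 133: (78, 343).
General: x = 78 + 133t, y = 343 - 16t.
x ≥ 0 ⇒ t ≥ 0; y ≥ 0 ⇒ t ≤ 21. So t ∈ [0, 21]: 22 solutions.

22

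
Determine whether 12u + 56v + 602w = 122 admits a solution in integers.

gcd(56, 12) = 4.
gcd(4, 602) = 2.
2 divides 122, so integer solutions exist.

yes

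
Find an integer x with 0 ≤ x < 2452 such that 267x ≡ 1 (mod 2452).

gcd(2452, 267) = 1  (2452 = 9·267 + 49, 267 = 5·49 + 22, 49 = 2·22 + 5, 22 = 4·5 + 2, 5 = 2·2 + 1, 2 = 2·1).
Back-substituting, 267·(-1001) + 2452·(109) = 1.
So 267·-1001 ≡ 1 (mod 2452), and -1001 mod 2452 = 1451.

1451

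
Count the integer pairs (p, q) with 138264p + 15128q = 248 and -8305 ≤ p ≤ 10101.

10

gcd(138264, 15128) = 8.
By Bézout, 138264·(-308) + 15128·(2815) = 8.
Particular solution: (1798, -16433).
General solution: p = 1798 + 1891t, q = -16433 - 17283t for integer t.
-8305 ≤ 1798 + 1891t ≤ 10101 gives t ∈ [-5, 4], which is 10 values.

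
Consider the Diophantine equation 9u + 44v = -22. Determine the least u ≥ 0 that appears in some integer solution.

gcd(44, 9):
  44 = 4*9 + 8
  9 = 1*8 + 1
  8 = 8*1
so gcd(44, 9) = 1.
1 divides -22, so solutions exist.
Back-substitute for Bézout coefficients:
  1 = 9 - 1*8
  ... = 9*(5) + 44*(-1)
Scale by -22/1 = -22: (u₀, v₀) = (-110, 22).
General solution: u = -110 + 44t, v = 22 - 9t for integer t.
u ≥ 0: smallest is -110 mod 44 = 22 (at t = 3), with v = -5.

22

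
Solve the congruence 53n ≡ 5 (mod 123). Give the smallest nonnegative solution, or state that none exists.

gcd(123, 53):
  123 = 2*53 + 17
  53 = 3*17 + 2
  17 = 8*2 + 1
  2 = 2*1
so gcd(123, 53) = 1.
1 divides 5, so solutions exist.
Back-substitute for Bézout coefficients:
  1 = 17 - 8*2
  ... = 53*(-58) + 123*(25)
So 53*(-58) ≡ 1 (mod 123); multiply by 5: n ≡ -290 (mod 123).
Smallest nonnegative: n = -290 mod 123 = 79.

79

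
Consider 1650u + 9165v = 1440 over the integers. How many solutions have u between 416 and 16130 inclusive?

gcd(9165, 1650) = 15.
By Bézout, 1650*(50) + 9165*(-9) = 15.
Particular solution: (523, -94).
General solution: u = 523 + 611t, v = -94 - 110t for integer t.
416 ≤ 523 + 611t ≤ 16130 gives t ∈ [0, 25], which is 26 values.

26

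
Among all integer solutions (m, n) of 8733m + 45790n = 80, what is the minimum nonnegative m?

19070

gcd(45790, 8733) = 1  (45790 = 5·8733 + 2125, 8733 = 4·2125 + 233, 2125 = 9·233 + 28, 233 = 8·28 + 9, 28 = 3·9 + 1, 9 = 9·1).
1 divides 80, so solutions exist.
Back-substituting, 8733·(-4913) + 45790·(937) = 1.
Scale by 80/1 = 80: (m₀, n₀) = (-393040, 74960).
General solution: m = -393040 + 45790t, n = 74960 - 8733t for integer t.
m ≥ 0: smallest is -393040 mod 45790 = 19070 (at t = 9), with n = -3637.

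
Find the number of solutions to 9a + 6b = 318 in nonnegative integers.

18

gcd(9, 6) = 3  (9 = 1*6 + 3, 6 = 2*3).
Back-substituting, 9*(1) + 6*(-1) = 3.
Scale by 106: one solution is (106, -106). Reduce a mod 2: (0, 53).
General: a = 0 + 2t, b = 53 - 3t.
a ≥ 0 ⇒ t ≥ 0; b ≥ 0 ⇒ t ≤ 17. So t ∈ [0, 17]: 18 solutions.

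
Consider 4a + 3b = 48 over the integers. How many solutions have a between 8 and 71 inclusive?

gcd(4, 3) = 1.
By Bézout, 4×(1) + 3×(-1) = 1.
Particular solution: (0, 16).
General solution: a = 0 + 3t, b = 16 - 4t for integer t.
8 ≤ 0 + 3t ≤ 71 gives t ∈ [3, 23], which is 21 values.

21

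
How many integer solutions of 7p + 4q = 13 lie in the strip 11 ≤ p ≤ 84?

gcd(7, 4) = 1  (7 = 1*4 + 3, 4 = 1*3 + 1, 3 = 3*1).
Back-substituting, 7*(-1) + 4*(2) = 1.
Scale by 13: particular solution (-13, 26); reduce p mod 4: (3, -2).
General solution: p = 3 + 4t, q = -2 - 7t for integer t.
11 ≤ 3 + 4t ≤ 84 gives t ∈ [2, 20], which is 19 values.

19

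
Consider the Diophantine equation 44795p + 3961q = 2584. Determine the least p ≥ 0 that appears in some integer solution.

gcd(44795, 3961) = 17  (44795 = 11*3961 + 1224, 3961 = 3*1224 + 289, 1224 = 4*289 + 68, 289 = 4*68 + 17, 68 = 4*17).
17 divides 2584, so solutions exist.
Back-substituting, 44795*(-55) + 3961*(622) = 17.
Scale by 2584/17 = 152: (p₀, q₀) = (-8360, 94544).
General solution: p = -8360 + 233t, q = 94544 - 2635t for integer t.
p ≥ 0: smallest is -8360 mod 233 = 28 (at t = 36), with q = -316.

28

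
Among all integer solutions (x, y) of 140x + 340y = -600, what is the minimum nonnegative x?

gcd(340, 140) = 20.
20 divides -600, so solutions exist.
By Bézout, 140×(5) + 340×(-2) = 20.
Scale by -600/20 = -30: (x₀, y₀) = (-150, 60).
General solution: x = -150 + 17t, y = 60 - 7t for integer t.
x ≥ 0: smallest is -150 mod 17 = 3 (at t = 9), with y = -3.

3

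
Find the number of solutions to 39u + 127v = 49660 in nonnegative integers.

gcd(127, 39):
  127 = 3*39 + 10
  39 = 3*10 + 9
  10 = 1*9 + 1
  9 = 9*1
so gcd(127, 39) = 1.
Back-substitute for Bézout coefficients:
  1 = 10 - 1*9
  ... = 39*(-13) + 127*(4)
Scale by 49660: one solution is (-645580, 198640). Reduce u mod 127: (88, 364).
General: u = 88 + 127t, v = 364 - 39t.
u ≥ 0 ⇒ t ≥ 0; v ≥ 0 ⇒ t ≤ 9. So t ∈ [0, 9]: 10 solutions.

10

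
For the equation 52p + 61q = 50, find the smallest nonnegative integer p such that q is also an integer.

8

gcd(61, 52) = 1.
1 divides 50, so solutions exist.
By Bézout, 52·(27) + 61·(-23) = 1.
Scale by 50/1 = 50: (p₀, q₀) = (1350, -1150).
General solution: p = 1350 + 61t, q = -1150 - 52t for integer t.
p ≥ 0: smallest is 1350 mod 61 = 8 (at t = -22), with q = -6.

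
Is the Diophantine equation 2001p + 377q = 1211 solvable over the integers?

gcd(2001, 377) = 29  (2001 = 5×377 + 116, 377 = 3×116 + 29, 116 = 4×29).
29 does not divide 1211 (remainder 22), so no integer solutions.

no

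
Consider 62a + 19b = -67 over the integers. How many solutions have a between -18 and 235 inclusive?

gcd(62, 19):
  62 = 3*19 + 5
  19 = 3*5 + 4
  5 = 1*4 + 1
  4 = 4*1
so gcd(62, 19) = 1.
Back-substitute for Bézout coefficients:
  1 = 5 - 1*4
  ... = 62*(4) + 19*(-13)
Scale by -67: particular solution (-268, 871); reduce a mod 19: (17, -59).
General solution: a = 17 + 19t, b = -59 - 62t for integer t.
-18 ≤ 17 + 19t ≤ 235 gives t ∈ [-1, 11], which is 13 values.

13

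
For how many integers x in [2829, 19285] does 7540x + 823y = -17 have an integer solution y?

gcd(7540, 823) = 1.
By Bézout, 7540*(-99) + 823*(907) = 1.
Particular solution: (37, -339).
General solution: x = 37 + 823t, y = -339 - 7540t for integer t.
2829 ≤ 37 + 823t ≤ 19285 gives t ∈ [4, 23], which is 20 values.

20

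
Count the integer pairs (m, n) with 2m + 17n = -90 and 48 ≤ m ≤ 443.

gcd(17, 2) = 1.
By Bézout, 2*(-8) + 17*(1) = 1.
Particular solution: (6, -6).
General solution: m = 6 + 17t, n = -6 - 2t for integer t.
48 ≤ 6 + 17t ≤ 443 gives t ∈ [3, 25], which is 23 values.

23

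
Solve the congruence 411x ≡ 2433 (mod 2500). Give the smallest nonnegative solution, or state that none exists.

gcd(2500, 411) = 1.
1 divides 2433, so solutions exist.
By Bézout, 411*(-809) + 2500*(133) = 1.
So 411*(-809) ≡ 1 (mod 2500); multiply by 2433: x ≡ -1968297 (mod 2500).
Smallest nonnegative: x = -1968297 mod 2500 = 1703.

1703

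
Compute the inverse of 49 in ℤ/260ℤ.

gcd(260, 49) = 1.
By Bézout, 49*(69) + 260*(-13) = 1.
So 49*69 ≡ 1 (mod 260), and 69 mod 260 = 69.

69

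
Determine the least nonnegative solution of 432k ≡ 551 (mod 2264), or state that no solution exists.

gcd(2264, 432) = 8.
8 does not divide 551, so the congruence has no solution.

no solution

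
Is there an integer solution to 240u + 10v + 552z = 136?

yes

gcd(240, 10) = 10  (240 = 24*10).
gcd(10, 552) = 2.
2 divides 136, so integer solutions exist.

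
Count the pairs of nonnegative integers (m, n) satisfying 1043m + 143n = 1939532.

gcd(1043, 143):
  1043 = 7*143 + 42
  143 = 3*42 + 17
  42 = 2*17 + 8
  17 = 2*8 + 1
  8 = 8*1
so gcd(1043, 143) = 1.
Back-substitute for Bézout coefficients:
  1 = 17 - 2*8
  ... = 1043*(-17) + 143*(124)
Scale by 1939532: one solution is (-32972044, 240501968). Reduce m mod 143: (38, 13286).
General: m = 38 + 143t, n = 13286 - 1043t.
m ≥ 0 ⇒ t ≥ 0; n ≥ 0 ⇒ t ≤ 12. So t ∈ [0, 12]: 13 solutions.

13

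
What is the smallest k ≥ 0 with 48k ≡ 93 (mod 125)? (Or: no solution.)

gcd(125, 48) = 1.
1 divides 93, so solutions exist.
By Bézout, 48·(-13) + 125·(5) = 1.
So 48·(-13) ≡ 1 (mod 125); multiply by 93: k ≡ -1209 (mod 125).
Smallest nonnegative: k = -1209 mod 125 = 41.

41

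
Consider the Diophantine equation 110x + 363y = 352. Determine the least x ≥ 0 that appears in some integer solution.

23

gcd(363, 110) = 11.
11 divides 352, so solutions exist.
By Bézout, 110·(10) + 363·(-3) = 11.
Scale by 352/11 = 32: (x₀, y₀) = (320, -96).
General solution: x = 320 + 33t, y = -96 - 10t for integer t.
x ≥ 0: smallest is 320 mod 33 = 23 (at t = -9), with y = -6.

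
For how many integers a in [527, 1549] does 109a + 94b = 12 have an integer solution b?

11

gcd(109, 94) = 1.
By Bézout, 109*(-25) + 94*(29) = 1.
Particular solution: (76, -88).
General solution: a = 76 + 94t, b = -88 - 109t for integer t.
527 ≤ 76 + 94t ≤ 1549 gives t ∈ [5, 15], which is 11 values.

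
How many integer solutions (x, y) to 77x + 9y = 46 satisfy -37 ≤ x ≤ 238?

31

gcd(77, 9) = 1.
By Bézout, 77·(2) + 9·(-17) = 1.
Particular solution: (2, -12).
General solution: x = 2 + 9t, y = -12 - 77t for integer t.
-37 ≤ 2 + 9t ≤ 238 gives t ∈ [-4, 26], which is 31 values.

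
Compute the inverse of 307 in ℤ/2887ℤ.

gcd(2887, 307):
  2887 = 9·307 + 124
  307 = 2·124 + 59
  124 = 2·59 + 6
  59 = 9·6 + 5
  6 = 1·5 + 1
  5 = 5·1
so gcd(2887, 307) = 1.
Back-substitute for Bézout coefficients:
  1 = 6 - 1·5
  ... = 307·(-489) + 2887·(52)
So 307·-489 ≡ 1 (mod 2887), and -489 mod 2887 = 2398.

2398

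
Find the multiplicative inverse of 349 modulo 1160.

349

gcd(1160, 349) = 1.
By Bézout, 349×(349) + 1160×(-105) = 1.
So 349×349 ≡ 1 (mod 1160), and 349 mod 1160 = 349.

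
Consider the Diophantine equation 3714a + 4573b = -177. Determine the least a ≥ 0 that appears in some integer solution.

gcd(4573, 3714) = 1  (4573 = 1×3714 + 859, 3714 = 4×859 + 278, 859 = 3×278 + 25, 278 = 11×25 + 3, 25 = 8×3 + 1, 3 = 3×1).
1 divides -177, so solutions exist.
Back-substituting, 3714×(-1464) + 4573×(1189) = 1.
Scale by -177/1 = -177: (a₀, b₀) = (259128, -210453).
General solution: a = 259128 + 4573t, b = -210453 - 3714t for integer t.
a ≥ 0: smallest is 259128 mod 4573 = 3040 (at t = -56), with b = -2469.

3040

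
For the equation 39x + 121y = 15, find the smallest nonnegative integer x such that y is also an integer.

gcd(121, 39) = 1  (121 = 3·39 + 4, 39 = 9·4 + 3, 4 = 1·3 + 1, 3 = 3·1).
1 divides 15, so solutions exist.
Back-substituting, 39·(-31) + 121·(10) = 1.
Scale by 15/1 = 15: (x₀, y₀) = (-465, 150).
General solution: x = -465 + 121t, y = 150 - 39t for integer t.
x ≥ 0: smallest is -465 mod 121 = 19 (at t = 4), with y = -6.

19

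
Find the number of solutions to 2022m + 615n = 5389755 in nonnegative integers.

gcd(2022, 615) = 3  (2022 = 3·615 + 177, 615 = 3·177 + 84, 177 = 2·84 + 9, 84 = 9·9 + 3, 9 = 3·3).
Back-substituting, 2022·(-66) + 615·(217) = 3.
Scale by 1796585: one solution is (-118574610, 389858945). Reduce m mod 205: (55, 8583).
General: m = 55 + 205t, n = 8583 - 674t.
m ≥ 0 ⇒ t ≥ 0; n ≥ 0 ⇒ t ≤ 12. So t ∈ [0, 12]: 13 solutions.

13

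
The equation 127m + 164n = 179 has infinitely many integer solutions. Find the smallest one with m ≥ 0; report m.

gcd(164, 127):
  164 = 1×127 + 37
  127 = 3×37 + 16
  37 = 2×16 + 5
  16 = 3×5 + 1
  5 = 5×1
so gcd(164, 127) = 1.
1 divides 179, so solutions exist.
Back-substitute for Bézout coefficients:
  1 = 16 - 3×5
  ... = 127×(31) + 164×(-24)
Scale by 179/1 = 179: (m₀, n₀) = (5549, -4296).
General solution: m = 5549 + 164t, n = -4296 - 127t for integer t.
m ≥ 0: smallest is 5549 mod 164 = 137 (at t = -33), with n = -105.

137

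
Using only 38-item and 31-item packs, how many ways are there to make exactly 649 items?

Need nonnegative integers with 38j + 31k = 649.
gcd(38, 31) = 1, and 38·(9) + 31·(-11) = 1.
So (j₀, k₀) = (5841, -7139); general j = 5841 + 31t, k = -7139 - 38t.
j ≥ 0 ⇒ t ≥ -188; k ≥ 0 ⇒ t ≤ -188. That's 1 value of t.

1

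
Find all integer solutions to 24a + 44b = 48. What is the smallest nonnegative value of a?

gcd(44, 24) = 4.
4 divides 48, so solutions exist.
By Bézout, 24*(2) + 44*(-1) = 4.
Scale by 48/4 = 12: (a₀, b₀) = (24, -12).
General solution: a = 24 + 11t, b = -12 - 6t for integer t.
a ≥ 0: smallest is 24 mod 11 = 2 (at t = -2), with b = 0.

2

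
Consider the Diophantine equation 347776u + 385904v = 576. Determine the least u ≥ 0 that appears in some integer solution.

21700

gcd(385904, 347776):
  385904 = 1·347776 + 38128
  347776 = 9·38128 + 4624
  38128 = 8·4624 + 1136
  4624 = 4·1136 + 80
  1136 = 14·80 + 16
  80 = 5·16
so gcd(385904, 347776) = 16.
16 divides 576, so solutions exist.
Back-substitute for Bézout coefficients:
  16 = 1136 - 14·80
  ... = 347776·(-4757) + 385904·(4287)
Scale by 576/16 = 36: (u₀, v₀) = (-171252, 154332).
General solution: u = -171252 + 24119t, v = 154332 - 21736t for integer t.
u ≥ 0: smallest is -171252 mod 24119 = 21700 (at t = 8), with v = -19556.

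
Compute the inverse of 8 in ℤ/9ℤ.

8

gcd(9, 8) = 1.
By Bézout, 8·(-1) + 9·(1) = 1.
So 8·-1 ≡ 1 (mod 9), and -1 mod 9 = 8.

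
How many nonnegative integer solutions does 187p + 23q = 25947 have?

6

gcd(187, 23) = 1.
By Bézout, 187·(8) + 23·(-65) = 1.
One solution: (1, 1120).
General: p = 1 + 23t, q = 1120 - 187t.
p ≥ 0 ⇒ t ≥ 0; q ≥ 0 ⇒ t ≤ 5. So t ∈ [0, 5]: 6 solutions.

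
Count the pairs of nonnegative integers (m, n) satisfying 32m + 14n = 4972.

gcd(32, 14) = 2  (32 = 2·14 + 4, 14 = 3·4 + 2, 4 = 2·2).
Back-substituting, 32·(-3) + 14·(7) = 2.
Scale by 2486: one solution is (-7458, 17402). Reduce m mod 7: (4, 346).
General: m = 4 + 7t, n = 346 - 16t.
m ≥ 0 ⇒ t ≥ 0; n ≥ 0 ⇒ t ≤ 21. So t ∈ [0, 21]: 22 solutions.

22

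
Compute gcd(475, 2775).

gcd(2775, 475):
  2775 = 5×475 + 400
  475 = 1×400 + 75
  400 = 5×75 + 25
  75 = 3×25
so gcd(2775, 475) = 25.

25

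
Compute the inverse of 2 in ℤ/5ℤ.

3

gcd(5, 2):
  5 = 2*2 + 1
  2 = 2*1
so gcd(5, 2) = 1.
Back-substitute for Bézout coefficients:
  1 = 5 - 2*2
  ... = 2*(-2) + 5*(1)
So 2*-2 ≡ 1 (mod 5), and -2 mod 5 = 3.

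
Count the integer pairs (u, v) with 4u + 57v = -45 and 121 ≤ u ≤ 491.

6

gcd(57, 4) = 1  (57 = 14·4 + 1, 4 = 4·1).
Back-substituting, 4·(-14) + 57·(1) = 1.
Scale by -45: particular solution (630, -45); reduce u mod 57: (3, -1).
General solution: u = 3 + 57t, v = -1 - 4t for integer t.
121 ≤ 3 + 57t ≤ 491 gives t ∈ [3, 8], which is 6 values.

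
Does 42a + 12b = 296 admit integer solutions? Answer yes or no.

gcd(42, 12) = 6  (42 = 3*12 + 6, 12 = 2*6).
6 does not divide 296 (remainder 2), so no integer solutions.

no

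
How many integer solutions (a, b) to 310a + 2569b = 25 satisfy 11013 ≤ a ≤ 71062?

23

gcd(2569, 310) = 1  (2569 = 8×310 + 89, 310 = 3×89 + 43, 89 = 2×43 + 3, 43 = 14×3 + 1, 3 = 3×1).
Back-substituting, 310×(837) + 2569×(-101) = 1.
Scale by 25: particular solution (20925, -2525); reduce a mod 2569: (373, -45).
General solution: a = 373 + 2569t, b = -45 - 310t for integer t.
11013 ≤ 373 + 2569t ≤ 71062 gives t ∈ [5, 27], which is 23 values.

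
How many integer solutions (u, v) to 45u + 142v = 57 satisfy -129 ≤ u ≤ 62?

1

gcd(142, 45) = 1.
By Bézout, 45·(-41) + 142·(13) = 1.
Particular solution: (77, -24).
General solution: u = 77 + 142t, v = -24 - 45t for integer t.
-129 ≤ 77 + 142t ≤ 62 gives t ∈ [-1, -1], which is 1 value.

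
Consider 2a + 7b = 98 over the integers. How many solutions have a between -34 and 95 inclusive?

18

gcd(7, 2) = 1  (7 = 3·2 + 1, 2 = 2·1).
Back-substituting, 2·(-3) + 7·(1) = 1.
Scale by 98: particular solution (-294, 98); reduce a mod 7: (0, 14).
General solution: a = 0 + 7t, b = 14 - 2t for integer t.
-34 ≤ 0 + 7t ≤ 95 gives t ∈ [-4, 13], which is 18 values.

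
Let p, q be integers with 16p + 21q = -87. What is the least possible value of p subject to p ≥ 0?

gcd(21, 16):
  21 = 1*16 + 5
  16 = 3*5 + 1
  5 = 5*1
so gcd(21, 16) = 1.
1 divides -87, so solutions exist.
Back-substitute for Bézout coefficients:
  1 = 16 - 3*5
  ... = 16*(4) + 21*(-3)
Scale by -87/1 = -87: (p₀, q₀) = (-348, 261).
General solution: p = -348 + 21t, q = 261 - 16t for integer t.
p ≥ 0: smallest is -348 mod 21 = 9 (at t = 17), with q = -11.

9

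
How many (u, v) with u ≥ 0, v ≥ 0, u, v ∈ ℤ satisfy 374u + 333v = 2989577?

24

gcd(374, 333):
  374 = 1*333 + 41
  333 = 8*41 + 5
  41 = 8*5 + 1
  5 = 5*1
so gcd(374, 333) = 1.
Back-substitute for Bézout coefficients:
  1 = 41 - 8*5
  ... = 374*(65) + 333*(-73)
Scale by 2989577: one solution is (194322505, -218239121). Reduce u mod 333: (22, 8953).
General: u = 22 + 333t, v = 8953 - 374t.
u ≥ 0 ⇒ t ≥ 0; v ≥ 0 ⇒ t ≤ 23. So t ∈ [0, 23]: 24 solutions.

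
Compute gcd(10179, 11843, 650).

13

gcd(11843, 10179):
  11843 = 1*10179 + 1664
  10179 = 6*1664 + 195
  1664 = 8*195 + 104
  195 = 1*104 + 91
  104 = 1*91 + 13
  91 = 7*13
so gcd(11843, 10179) = 13.
gcd(13, 650) = 13.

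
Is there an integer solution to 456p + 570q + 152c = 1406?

yes

gcd(570, 456) = 114  (570 = 1×456 + 114, 456 = 4×114).
gcd(114, 152) = 38.
38 divides 1406, so integer solutions exist.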